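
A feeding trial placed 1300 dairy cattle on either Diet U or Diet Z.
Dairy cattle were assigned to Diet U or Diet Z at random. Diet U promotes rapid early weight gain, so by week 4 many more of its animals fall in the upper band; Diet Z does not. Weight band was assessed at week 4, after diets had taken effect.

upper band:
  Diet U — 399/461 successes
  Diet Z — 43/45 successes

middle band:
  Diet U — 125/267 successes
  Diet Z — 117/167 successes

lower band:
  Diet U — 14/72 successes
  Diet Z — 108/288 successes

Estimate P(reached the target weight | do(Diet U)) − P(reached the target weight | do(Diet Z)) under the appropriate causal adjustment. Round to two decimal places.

Diet Z is higher inside every week-4 weight band stratum but Diet U is higher in aggregate. Whether to stratify depends on how week-4 weight band relates to the diet.
Week-4 weight band is recorded after the diet and is itself shifted by it — it sits on the causal path from diet to outcome. Conditioning on a mediator would strip out part of the effect we want; the pooled comparison gives the total causal effect.
The causal difference is the pooled difference: 0.672 − 0.536 = +0.137.

+0.14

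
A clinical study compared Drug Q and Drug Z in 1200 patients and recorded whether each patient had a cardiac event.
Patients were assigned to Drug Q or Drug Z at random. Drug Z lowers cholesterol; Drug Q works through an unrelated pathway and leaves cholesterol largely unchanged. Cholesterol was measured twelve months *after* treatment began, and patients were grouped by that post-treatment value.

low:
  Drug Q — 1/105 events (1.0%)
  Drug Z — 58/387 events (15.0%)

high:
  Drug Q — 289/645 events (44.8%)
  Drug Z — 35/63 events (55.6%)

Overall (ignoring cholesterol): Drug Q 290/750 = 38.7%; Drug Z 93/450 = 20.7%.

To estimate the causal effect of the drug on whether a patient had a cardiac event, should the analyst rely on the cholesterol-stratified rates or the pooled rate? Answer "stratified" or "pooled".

Cholesterol is recorded after the drug and is itself shifted by it — it sits on the causal path from drug to outcome. Conditioning on a mediator would strip out part of the effect we want; the pooled comparison gives the total causal effect.
Pooled: Drug Q 38.7% vs Drug Z 20.7%; Drug Z is lower overall.

pooled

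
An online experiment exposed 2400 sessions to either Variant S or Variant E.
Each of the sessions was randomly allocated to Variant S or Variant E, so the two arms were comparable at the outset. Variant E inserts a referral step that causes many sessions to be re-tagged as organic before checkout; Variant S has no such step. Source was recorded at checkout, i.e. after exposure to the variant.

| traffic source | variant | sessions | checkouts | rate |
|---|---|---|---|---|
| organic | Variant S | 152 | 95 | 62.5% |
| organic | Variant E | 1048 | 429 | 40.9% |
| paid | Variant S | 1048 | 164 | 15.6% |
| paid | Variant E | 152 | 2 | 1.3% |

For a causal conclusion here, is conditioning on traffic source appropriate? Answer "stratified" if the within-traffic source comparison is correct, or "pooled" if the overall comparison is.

Within every traffic source level Variant S has the higher rate, yet pooled Variant E does — Simpson's reversal.
Traffic source is downstream of the variant. One should not condition on a consequence of treatment, so the overall rates are the right comparison.
Pooled: Variant S 21.6% vs Variant E 35.9%; Variant E is higher overall.

pooled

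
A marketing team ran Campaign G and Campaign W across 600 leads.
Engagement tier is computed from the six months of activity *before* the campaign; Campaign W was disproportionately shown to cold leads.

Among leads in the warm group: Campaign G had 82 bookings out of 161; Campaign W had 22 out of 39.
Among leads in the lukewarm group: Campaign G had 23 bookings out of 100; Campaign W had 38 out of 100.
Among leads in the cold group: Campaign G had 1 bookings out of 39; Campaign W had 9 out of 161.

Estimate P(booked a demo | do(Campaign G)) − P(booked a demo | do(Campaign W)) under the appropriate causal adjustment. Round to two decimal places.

-0.08

Since engagement tier is a pre-existing factor (not a product of the campaign) and it affects the outcome on its own, it is a confounder. The stratified rates, not the pooled rate, identify the causal effect.
Adjusting over the population distribution of engagement tier: 0.333·(0.509−0.564) + 0.333·(0.230−0.380) + 0.333·(0.026−0.056) = -0.078.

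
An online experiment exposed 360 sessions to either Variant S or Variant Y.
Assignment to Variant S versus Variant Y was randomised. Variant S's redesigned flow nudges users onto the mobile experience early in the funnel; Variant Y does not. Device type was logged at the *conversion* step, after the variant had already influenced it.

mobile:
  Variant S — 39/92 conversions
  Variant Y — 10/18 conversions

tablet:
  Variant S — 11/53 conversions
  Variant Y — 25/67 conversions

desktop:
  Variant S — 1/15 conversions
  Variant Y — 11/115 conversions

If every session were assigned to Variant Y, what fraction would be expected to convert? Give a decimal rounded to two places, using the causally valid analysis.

The stratified and pooled comparisons disagree (Variant Y wins within each device type; Variant S wins overall), so the answer turns on the causal role of device type.
Because the variant influences device type, device type is a post-treatment mediator, not a confounder. Stratifying on it would bias the estimate; the causal effect is the crude pooled difference.
So P(outcome | do(Variant Y)) is just the pooled rate for Variant Y: 46/200 = 0.230.

0.23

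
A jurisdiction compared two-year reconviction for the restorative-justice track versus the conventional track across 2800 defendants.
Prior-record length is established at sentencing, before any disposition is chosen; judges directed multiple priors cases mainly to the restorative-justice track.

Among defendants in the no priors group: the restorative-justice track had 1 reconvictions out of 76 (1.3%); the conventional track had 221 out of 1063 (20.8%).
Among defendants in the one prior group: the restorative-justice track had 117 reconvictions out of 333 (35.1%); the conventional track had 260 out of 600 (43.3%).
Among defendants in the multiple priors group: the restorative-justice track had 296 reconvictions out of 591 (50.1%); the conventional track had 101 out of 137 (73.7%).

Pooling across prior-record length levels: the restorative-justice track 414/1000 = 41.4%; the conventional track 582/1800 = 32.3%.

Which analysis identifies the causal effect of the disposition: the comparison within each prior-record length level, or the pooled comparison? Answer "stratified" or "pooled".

Prior-record length differs across dispositions for reasons unrelated to any effect of the disposition itself, and it separately predicts the outcome — a classic confounder. We must compare within prior-record length levels.
Within each level — no priors: 1.3% vs 20.8%; one prior: 35.1% vs 43.3%; multiple priors: 50.1% vs 73.7% — the restorative-justice track is lower every time.

stratified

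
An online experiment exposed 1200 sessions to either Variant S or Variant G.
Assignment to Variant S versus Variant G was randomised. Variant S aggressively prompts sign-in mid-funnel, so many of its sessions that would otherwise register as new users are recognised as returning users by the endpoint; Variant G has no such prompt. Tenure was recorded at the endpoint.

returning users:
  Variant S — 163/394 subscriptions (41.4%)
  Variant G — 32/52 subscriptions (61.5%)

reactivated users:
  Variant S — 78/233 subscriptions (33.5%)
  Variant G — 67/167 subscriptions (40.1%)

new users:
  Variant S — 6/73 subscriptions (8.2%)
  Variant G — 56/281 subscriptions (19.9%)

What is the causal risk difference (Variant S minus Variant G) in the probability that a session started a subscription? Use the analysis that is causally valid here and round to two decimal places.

+0.04

User tenure is recorded after the variant and is itself shifted by it — it sits on the causal path from variant to outcome. Conditioning on a mediator would strip out part of the effect we want; the pooled comparison gives the total causal effect.
The causal difference is the pooled difference: 0.353 − 0.310 = +0.043.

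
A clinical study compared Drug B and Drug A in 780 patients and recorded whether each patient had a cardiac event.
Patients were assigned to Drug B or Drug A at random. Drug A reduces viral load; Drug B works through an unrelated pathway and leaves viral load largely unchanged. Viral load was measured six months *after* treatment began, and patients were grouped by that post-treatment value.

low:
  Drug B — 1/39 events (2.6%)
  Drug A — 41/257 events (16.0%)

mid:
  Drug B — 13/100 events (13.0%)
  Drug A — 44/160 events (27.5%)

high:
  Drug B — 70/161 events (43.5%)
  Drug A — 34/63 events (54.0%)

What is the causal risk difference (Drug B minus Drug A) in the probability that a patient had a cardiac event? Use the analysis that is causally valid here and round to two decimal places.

+0.03

Viral load here is a post-treatment variable shaped by the drug; conditioning on it would introduce bias rather than remove it. The overall comparison is the causal one.
The causal difference is the pooled difference: 0.280 − 0.248 = +0.032.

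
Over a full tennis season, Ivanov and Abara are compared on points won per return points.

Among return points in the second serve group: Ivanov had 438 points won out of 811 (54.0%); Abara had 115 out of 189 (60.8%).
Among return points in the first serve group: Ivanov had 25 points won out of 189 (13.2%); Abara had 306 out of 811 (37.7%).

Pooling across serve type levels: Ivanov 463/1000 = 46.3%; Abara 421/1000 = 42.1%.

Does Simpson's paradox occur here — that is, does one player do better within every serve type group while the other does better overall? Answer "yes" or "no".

yes

Within each serve type level (second serve 54.0% vs 60.8%; first serve 13.2% vs 37.7%), Abara has the higher rate every time. Pooled: 46.3% vs 42.1% — Ivanov has the higher rate overall. The two comparisons disagree.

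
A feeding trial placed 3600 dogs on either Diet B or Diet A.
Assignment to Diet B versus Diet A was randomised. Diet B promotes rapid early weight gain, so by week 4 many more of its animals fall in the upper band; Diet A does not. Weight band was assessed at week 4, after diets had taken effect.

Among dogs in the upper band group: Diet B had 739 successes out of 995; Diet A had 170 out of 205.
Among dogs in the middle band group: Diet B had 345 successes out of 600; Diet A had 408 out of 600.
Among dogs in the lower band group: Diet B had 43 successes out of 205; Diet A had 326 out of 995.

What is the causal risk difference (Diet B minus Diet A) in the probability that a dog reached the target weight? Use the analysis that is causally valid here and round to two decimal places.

+0.12

The stratified and pooled comparisons disagree (Diet A wins within each week-4 weight band; Diet B wins overall), so the answer turns on the causal role of week-4 weight band.
Week-4 weight band is recorded after the diet and is itself shifted by it — it sits on the causal path from diet to outcome. Conditioning on a mediator would strip out part of the effect we want; the pooled comparison gives the total causal effect.
The causal difference is the pooled difference: 0.626 − 0.502 = +0.124.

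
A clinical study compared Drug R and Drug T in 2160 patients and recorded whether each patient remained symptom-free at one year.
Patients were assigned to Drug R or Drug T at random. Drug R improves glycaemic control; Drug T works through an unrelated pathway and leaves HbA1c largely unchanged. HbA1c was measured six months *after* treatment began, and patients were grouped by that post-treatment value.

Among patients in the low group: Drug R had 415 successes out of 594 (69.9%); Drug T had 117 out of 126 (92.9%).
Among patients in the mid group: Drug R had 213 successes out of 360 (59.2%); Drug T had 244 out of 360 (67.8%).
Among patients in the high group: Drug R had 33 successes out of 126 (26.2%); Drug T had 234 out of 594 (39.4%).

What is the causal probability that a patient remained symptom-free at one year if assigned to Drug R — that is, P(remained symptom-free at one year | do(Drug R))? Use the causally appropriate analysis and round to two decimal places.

HbA1c here is a post-treatment variable shaped by the drug; conditioning on it would introduce bias rather than remove it. The overall comparison is the causal one.
So P(outcome | do(Drug R)) is just the pooled rate for Drug R: 661/1080 = 0.612.

0.61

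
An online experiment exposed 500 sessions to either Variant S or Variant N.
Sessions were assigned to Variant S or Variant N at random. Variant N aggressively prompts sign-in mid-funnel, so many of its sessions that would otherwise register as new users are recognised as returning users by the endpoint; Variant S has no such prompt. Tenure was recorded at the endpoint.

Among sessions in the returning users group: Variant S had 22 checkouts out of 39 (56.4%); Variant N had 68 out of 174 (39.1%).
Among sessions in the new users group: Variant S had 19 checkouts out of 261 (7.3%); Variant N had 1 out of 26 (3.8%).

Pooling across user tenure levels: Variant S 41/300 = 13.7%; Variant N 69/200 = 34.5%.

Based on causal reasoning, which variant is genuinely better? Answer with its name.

The distribution of user tenure is itself part of what the variant does — it is an intermediate outcome. Holding it fixed would remove that part of the effect; the total effect is the pooled difference.
Pooled: Variant S 13.7% vs Variant N 34.5%; Variant N is higher overall.

Variant N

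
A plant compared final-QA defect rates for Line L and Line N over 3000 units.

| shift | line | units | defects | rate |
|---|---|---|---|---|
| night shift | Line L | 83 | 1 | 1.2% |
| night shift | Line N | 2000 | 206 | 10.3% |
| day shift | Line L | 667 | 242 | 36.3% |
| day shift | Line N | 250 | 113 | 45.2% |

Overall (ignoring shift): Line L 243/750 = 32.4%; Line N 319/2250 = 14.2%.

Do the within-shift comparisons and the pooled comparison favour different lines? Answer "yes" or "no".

yes

Within each shift level (night shift 1.2% vs 10.3%; day shift 36.3% vs 45.2%), Line L has the lower rate every time. Pooled: 32.4% vs 14.2% — Line N has the lower rate overall. The two comparisons disagree.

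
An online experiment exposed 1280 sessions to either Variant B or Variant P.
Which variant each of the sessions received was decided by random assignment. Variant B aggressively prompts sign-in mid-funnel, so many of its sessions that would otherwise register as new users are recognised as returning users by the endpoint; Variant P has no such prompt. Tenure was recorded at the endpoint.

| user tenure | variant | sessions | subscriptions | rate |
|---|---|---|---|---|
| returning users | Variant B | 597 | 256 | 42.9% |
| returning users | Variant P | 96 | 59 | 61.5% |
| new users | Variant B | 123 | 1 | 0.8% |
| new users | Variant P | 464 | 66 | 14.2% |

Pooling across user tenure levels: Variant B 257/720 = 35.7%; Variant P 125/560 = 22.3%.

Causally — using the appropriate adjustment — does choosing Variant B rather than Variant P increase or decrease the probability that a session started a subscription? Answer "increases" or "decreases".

increases

The stratified and pooled comparisons disagree (Variant P wins within each user tenure; Variant B wins overall), so the answer turns on the causal role of user tenure.
User tenure here is a post-treatment variable shaped by the variant; conditioning on it would introduce bias rather than remove it. The overall comparison is the causal one.
Pooled: Variant B 35.7% vs Variant P 22.3%; Variant B is higher overall.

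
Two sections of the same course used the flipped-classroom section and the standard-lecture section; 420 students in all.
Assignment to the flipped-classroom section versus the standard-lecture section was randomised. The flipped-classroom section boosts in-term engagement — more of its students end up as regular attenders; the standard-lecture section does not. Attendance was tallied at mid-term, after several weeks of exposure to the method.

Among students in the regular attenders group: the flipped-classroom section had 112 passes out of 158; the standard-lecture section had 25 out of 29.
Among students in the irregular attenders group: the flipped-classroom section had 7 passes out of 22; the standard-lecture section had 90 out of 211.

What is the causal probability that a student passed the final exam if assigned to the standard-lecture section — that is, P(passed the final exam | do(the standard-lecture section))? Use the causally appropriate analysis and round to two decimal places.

The stratified and pooled comparisons disagree (the standard-lecture section wins within each mid-term attendance; the flipped-classroom section wins overall), so the answer turns on the causal role of mid-term attendance.
The distribution of mid-term attendance is itself part of what the teaching method does — it is an intermediate outcome. Holding it fixed would remove that part of the effect; the total effect is the pooled difference.
So P(outcome | do(the standard-lecture section)) is just the pooled rate for the standard-lecture section: 115/240 = 0.479.

0.48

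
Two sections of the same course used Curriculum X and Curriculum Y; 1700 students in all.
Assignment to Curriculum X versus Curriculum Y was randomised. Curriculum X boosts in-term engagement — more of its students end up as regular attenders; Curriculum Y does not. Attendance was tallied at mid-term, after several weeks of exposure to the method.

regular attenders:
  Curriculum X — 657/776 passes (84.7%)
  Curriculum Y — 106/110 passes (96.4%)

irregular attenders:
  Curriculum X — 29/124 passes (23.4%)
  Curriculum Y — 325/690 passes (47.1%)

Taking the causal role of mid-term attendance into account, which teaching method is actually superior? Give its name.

Curriculum Y is higher inside every mid-term attendance stratum but Curriculum X is higher in aggregate. Whether to stratify depends on how mid-term attendance relates to the teaching method.
Because the teaching method influences mid-term attendance, mid-term attendance is a post-treatment mediator, not a confounder. Stratifying on it would bias the estimate; the causal effect is the crude pooled difference.
Pooled: Curriculum X 76.2% vs Curriculum Y 53.9%; Curriculum X is higher overall.

Curriculum X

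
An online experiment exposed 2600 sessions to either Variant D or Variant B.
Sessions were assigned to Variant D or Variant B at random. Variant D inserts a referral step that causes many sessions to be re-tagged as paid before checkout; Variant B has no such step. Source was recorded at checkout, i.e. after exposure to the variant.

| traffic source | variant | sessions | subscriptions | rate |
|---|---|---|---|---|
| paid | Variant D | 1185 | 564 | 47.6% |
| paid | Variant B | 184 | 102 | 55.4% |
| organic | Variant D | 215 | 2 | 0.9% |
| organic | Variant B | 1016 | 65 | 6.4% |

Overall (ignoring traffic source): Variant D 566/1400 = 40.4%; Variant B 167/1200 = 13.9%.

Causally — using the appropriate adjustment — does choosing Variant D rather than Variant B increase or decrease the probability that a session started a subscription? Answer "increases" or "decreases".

increases

Stratifying would compare variants among sessions the variants themselves sorted into traffic source groups — a form of selection on an intermediate. The unconditioned pooled rates give the total causal effect.
Pooled: Variant D 40.4% vs Variant B 13.9%; Variant D is higher overall.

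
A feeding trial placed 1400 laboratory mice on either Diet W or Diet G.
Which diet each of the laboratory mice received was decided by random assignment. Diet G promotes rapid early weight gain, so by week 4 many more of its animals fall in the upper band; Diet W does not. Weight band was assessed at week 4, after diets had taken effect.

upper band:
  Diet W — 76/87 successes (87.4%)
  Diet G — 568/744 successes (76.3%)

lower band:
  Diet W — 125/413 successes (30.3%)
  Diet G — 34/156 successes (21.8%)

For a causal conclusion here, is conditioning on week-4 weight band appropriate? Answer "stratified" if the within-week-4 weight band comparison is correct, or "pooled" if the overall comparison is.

The week-4 weight band-specific comparison favours Diet W throughout, but the pooled figures favour Diet G. The question is whether to condition on week-4 weight band.
Week-4 weight band lies on the pathway diet → week-4 weight band → outcome, so adjusting for it blocks the indirect effect. For the total causal effect of diet, use the unadjusted pooled rates.
Pooled: Diet W 40.2% vs Diet G 66.9%; Diet G is higher overall.

pooled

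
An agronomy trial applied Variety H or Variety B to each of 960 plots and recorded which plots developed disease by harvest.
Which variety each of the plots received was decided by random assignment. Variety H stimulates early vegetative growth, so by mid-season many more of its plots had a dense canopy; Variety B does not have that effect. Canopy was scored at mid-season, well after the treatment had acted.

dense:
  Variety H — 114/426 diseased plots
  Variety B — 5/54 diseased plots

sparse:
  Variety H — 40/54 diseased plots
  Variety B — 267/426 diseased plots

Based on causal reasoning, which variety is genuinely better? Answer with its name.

Mid-season canopy is downstream of the variety. One should not condition on a consequence of treatment, so the overall rates are the right comparison.
Pooled: Variety H 32.1% vs Variety B 56.7%; Variety H is lower overall.

Variety H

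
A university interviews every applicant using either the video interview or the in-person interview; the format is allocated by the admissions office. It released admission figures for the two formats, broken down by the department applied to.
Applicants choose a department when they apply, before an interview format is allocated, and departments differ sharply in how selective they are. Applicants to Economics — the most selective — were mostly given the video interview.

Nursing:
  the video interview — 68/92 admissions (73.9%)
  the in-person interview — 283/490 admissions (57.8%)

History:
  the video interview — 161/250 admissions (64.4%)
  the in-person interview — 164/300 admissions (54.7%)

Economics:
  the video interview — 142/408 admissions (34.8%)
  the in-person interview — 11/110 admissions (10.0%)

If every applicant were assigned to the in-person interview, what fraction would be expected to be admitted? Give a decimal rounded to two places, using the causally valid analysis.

0.42

Nothing the interview format does changes department; the imbalance is an allocation artefact. With department also predicting the outcome, the pooled figure is confounded, and the within-stratum comparison is the causal one.
Standardising the in-person interview to the population department mix: 0.353·283/490 + 0.333·164/300 + 0.314·11/110 = 0.417.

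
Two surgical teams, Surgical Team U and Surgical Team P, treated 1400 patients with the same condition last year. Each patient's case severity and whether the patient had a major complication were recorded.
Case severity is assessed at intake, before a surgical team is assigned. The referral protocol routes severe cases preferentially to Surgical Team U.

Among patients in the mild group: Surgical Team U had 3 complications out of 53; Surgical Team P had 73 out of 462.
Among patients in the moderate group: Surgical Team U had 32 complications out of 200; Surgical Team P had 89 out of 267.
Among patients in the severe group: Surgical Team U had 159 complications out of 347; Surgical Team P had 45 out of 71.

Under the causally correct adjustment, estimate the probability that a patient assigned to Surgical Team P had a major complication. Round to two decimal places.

The imbalance in case severity arose from how patients were allocated, not from anything the surgical team did; and case severity independently affects the outcome. The pooled gap is confounded — condition on case severity.
Standardising Surgical Team P to the population case severity mix: 0.368·73/462 + 0.334·89/267 + 0.299·45/71 = 0.359.

0.36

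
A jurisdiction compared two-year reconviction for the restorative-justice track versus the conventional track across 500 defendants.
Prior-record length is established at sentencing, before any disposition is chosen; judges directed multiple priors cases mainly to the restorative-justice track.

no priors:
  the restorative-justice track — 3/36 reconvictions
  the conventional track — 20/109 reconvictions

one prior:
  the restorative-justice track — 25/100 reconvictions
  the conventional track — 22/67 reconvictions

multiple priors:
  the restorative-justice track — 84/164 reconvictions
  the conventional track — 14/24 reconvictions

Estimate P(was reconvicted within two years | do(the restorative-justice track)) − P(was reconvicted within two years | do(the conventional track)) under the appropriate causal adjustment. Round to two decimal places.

The stratified and pooled comparisons disagree (the restorative-justice track wins within each prior-record length; the conventional track wins overall), so the answer turns on the causal role of prior-record length.
Since prior-record length is a pre-existing factor (not a product of the disposition) and it affects the outcome on its own, it is a confounder. The stratified rates, not the pooled rate, identify the causal effect.
Adjusting over the population distribution of prior-record length: 0.290·(0.083−0.183) + 0.334·(0.250−0.328) + 0.376·(0.512−0.583) = -0.082.

-0.08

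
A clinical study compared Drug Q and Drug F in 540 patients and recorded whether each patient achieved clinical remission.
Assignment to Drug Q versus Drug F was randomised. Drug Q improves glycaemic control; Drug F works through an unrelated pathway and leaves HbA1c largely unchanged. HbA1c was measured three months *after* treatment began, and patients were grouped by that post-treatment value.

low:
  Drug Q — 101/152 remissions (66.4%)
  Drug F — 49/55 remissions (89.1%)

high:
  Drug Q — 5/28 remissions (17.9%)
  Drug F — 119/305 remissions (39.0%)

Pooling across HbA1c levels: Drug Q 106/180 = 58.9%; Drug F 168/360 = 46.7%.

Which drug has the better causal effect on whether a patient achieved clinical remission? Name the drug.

HbA1c here is a post-treatment variable shaped by the drug; conditioning on it would introduce bias rather than remove it. The overall comparison is the causal one.
Pooled: Drug Q 58.9% vs Drug F 46.7%; Drug Q is higher overall.

Drug Q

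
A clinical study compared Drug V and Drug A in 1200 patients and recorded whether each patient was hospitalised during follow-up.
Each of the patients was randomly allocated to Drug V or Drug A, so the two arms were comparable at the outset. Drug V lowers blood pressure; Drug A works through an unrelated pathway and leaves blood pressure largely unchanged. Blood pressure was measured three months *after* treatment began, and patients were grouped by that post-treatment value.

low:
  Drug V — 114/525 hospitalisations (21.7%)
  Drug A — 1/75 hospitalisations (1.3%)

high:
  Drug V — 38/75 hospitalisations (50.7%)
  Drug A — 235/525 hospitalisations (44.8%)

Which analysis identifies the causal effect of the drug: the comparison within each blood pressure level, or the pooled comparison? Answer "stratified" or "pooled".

The stratified and pooled comparisons disagree (Drug A wins within each blood pressure; Drug V wins overall), so the answer turns on the causal role of blood pressure.
The distribution of blood pressure is itself part of what the drug does — it is an intermediate outcome. Holding it fixed would remove that part of the effect; the total effect is the pooled difference.
Pooled: Drug V 25.3% vs Drug A 39.3%; Drug V is lower overall.

pooled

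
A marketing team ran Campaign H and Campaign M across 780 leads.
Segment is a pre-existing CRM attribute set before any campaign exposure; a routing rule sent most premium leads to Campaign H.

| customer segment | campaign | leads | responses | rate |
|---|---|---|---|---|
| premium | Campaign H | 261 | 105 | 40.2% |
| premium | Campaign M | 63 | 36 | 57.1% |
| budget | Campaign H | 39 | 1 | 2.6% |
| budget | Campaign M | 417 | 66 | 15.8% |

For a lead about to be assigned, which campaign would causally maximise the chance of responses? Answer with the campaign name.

Campaign M is higher inside every customer segment stratum but Campaign H is higher in aggregate. Whether to stratify depends on how customer segment relates to the campaign.
Customer segment satisfies the back-door criterion: it is not a descendant of the campaign, and it blocks the spurious path from campaign to outcome. Adjusting for it (i.e., using the within-customer segment rates) gives the causal effect.
Within each level — premium: 40.2% vs 57.1%; budget: 2.6% vs 15.8% — Campaign M is higher every time.

Campaign M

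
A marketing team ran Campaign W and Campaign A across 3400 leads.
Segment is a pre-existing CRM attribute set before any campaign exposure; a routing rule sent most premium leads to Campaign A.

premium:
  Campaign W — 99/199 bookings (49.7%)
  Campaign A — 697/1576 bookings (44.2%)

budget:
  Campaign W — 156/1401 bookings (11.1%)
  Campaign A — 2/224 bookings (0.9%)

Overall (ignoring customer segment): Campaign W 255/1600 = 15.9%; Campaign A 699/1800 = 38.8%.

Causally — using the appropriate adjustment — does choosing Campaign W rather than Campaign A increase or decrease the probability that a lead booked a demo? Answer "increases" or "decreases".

Customer segment satisfies the back-door criterion: it is not a descendant of the campaign, and it blocks the spurious path from campaign to outcome. Adjusting for it (i.e., using the within-customer segment rates) gives the causal effect.
Within each level — premium: 49.7% vs 44.2%; budget: 11.1% vs 0.9% — Campaign W is higher every time.

increases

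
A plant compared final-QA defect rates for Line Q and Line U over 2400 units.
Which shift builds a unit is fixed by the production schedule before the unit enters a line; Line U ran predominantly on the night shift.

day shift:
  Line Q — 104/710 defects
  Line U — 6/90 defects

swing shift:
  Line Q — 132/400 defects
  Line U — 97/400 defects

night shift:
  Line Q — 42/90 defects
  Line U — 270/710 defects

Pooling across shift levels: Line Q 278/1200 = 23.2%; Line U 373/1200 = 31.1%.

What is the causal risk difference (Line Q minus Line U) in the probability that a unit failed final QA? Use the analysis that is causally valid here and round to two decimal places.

Nothing the line does changes shift; the imbalance is an allocation artefact. With shift also predicting the outcome, the pooled figure is confounded, and the within-stratum comparison is the causal one.
Adjusting over the population distribution of shift: 0.333·(0.146−0.067) + 0.333·(0.330−0.242) + 0.333·(0.467−0.380) = +0.085.

+0.08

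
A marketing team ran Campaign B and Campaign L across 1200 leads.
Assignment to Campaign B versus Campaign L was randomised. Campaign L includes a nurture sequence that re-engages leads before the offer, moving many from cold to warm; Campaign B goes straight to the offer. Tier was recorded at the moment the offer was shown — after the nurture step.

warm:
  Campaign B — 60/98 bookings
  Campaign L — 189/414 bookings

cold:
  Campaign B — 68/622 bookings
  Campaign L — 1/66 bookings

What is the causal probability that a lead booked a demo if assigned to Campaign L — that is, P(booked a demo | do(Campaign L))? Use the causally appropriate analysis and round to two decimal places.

0.40

The distribution of engagement tier is itself part of what the campaign does — it is an intermediate outcome. Holding it fixed would remove that part of the effect; the total effect is the pooled difference.
So P(outcome | do(Campaign L)) is just the pooled rate for Campaign L: 190/480 = 0.396.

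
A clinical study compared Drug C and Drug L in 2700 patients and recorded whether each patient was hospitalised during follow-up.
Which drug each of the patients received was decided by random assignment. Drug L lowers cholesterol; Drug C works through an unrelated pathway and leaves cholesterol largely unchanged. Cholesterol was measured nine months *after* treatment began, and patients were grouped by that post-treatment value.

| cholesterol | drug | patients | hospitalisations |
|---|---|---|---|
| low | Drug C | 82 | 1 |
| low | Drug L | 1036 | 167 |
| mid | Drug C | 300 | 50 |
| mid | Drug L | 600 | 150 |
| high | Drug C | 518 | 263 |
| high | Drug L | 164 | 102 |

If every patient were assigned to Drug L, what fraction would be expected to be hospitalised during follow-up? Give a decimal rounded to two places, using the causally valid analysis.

Within every cholesterol level Drug C has the lower rate, yet pooled Drug L does — Simpson's reversal.
The distribution of cholesterol is itself part of what the drug does — it is an intermediate outcome. Holding it fixed would remove that part of the effect; the total effect is the pooled difference.
So P(outcome | do(Drug L)) is just the pooled rate for Drug L: 419/1800 = 0.233.

0.23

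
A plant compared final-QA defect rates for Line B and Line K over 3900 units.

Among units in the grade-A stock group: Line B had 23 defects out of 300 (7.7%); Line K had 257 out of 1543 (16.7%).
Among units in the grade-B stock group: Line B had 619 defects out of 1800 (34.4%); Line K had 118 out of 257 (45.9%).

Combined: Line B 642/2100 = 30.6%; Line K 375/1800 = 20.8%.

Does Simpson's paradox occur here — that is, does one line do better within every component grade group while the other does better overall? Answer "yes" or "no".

Within each component grade level (grade-A stock 7.7% vs 16.7%; grade-B stock 34.4% vs 45.9%), Line B has the lower rate every time. Pooled: 30.6% vs 20.8% — Line K has the lower rate overall. The two comparisons disagree.

yes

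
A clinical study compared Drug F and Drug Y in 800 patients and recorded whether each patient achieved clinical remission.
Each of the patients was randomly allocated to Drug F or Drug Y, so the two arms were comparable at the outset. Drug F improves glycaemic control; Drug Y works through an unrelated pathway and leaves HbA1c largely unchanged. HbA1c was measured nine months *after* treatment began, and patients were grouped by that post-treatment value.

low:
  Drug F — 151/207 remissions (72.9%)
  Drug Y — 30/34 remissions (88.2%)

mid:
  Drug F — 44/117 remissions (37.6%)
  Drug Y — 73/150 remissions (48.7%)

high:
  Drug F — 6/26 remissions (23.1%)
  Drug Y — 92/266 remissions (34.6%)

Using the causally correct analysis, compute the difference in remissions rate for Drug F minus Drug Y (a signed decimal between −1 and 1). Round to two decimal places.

The HbA1c-specific comparison favours Drug Y throughout, but the pooled figures favour Drug F. The question is whether to condition on HbA1c.
Stratifying would compare drugs among patients the drugs themselves sorted into HbA1c groups — a form of selection on an intermediate. The unconditioned pooled rates give the total causal effect.
The causal difference is the pooled difference: 0.574 − 0.433 = +0.141.

+0.14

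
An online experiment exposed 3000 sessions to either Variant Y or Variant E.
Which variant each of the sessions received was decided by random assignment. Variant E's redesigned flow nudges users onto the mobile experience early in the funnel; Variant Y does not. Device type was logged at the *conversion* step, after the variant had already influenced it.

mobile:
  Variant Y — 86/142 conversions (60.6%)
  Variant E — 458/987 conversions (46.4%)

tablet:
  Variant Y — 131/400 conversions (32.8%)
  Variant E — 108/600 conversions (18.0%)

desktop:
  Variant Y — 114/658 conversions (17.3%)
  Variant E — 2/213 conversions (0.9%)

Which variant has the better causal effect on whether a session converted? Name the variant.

Variant E

Within every device type level Variant Y has the higher rate, yet pooled Variant E does — Simpson's reversal.
Device type lies on the pathway variant → device type → outcome, so adjusting for it blocks the indirect effect. For the total causal effect of variant, use the unadjusted pooled rates.
Pooled: Variant Y 27.6% vs Variant E 31.6%; Variant E is higher overall.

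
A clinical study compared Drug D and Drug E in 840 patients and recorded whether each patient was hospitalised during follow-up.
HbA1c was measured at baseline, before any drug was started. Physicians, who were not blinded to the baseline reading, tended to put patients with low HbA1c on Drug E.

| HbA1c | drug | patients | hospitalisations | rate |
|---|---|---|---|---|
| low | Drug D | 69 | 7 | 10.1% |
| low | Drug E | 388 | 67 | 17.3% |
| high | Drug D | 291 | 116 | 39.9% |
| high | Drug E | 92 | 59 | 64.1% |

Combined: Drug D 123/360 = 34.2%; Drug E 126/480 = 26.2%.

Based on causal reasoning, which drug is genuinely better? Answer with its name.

The stratified and pooled comparisons disagree (Drug D wins within each HbA1c; Drug E wins overall), so the answer turns on the causal role of HbA1c.
The imbalance in HbA1c arose from how patients were allocated, not from anything the drug did; and HbA1c independently affects the outcome. The pooled gap is confounded — condition on HbA1c.
Within each level — low: 10.1% vs 17.3%; high: 39.9% vs 64.1% — Drug D is lower every time.

Drug D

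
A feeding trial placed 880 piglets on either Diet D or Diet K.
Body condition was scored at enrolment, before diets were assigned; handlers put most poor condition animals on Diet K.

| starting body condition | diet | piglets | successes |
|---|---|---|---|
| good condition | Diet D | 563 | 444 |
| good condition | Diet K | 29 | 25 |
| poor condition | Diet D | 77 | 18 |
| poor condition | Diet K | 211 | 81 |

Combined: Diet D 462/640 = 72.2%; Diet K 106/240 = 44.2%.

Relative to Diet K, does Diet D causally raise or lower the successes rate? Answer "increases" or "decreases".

decreases

The starting body condition-specific comparison favours Diet K throughout, but the pooled figures favour Diet D. The question is whether to condition on starting body condition.
Since starting body condition is a pre-existing factor (not a product of the diet) and it affects the outcome on its own, it is a confounder. The stratified rates, not the pooled rate, identify the causal effect.
Within each level — good condition: 78.9% vs 86.2%; poor condition: 23.4% vs 38.4% — Diet K is higher every time.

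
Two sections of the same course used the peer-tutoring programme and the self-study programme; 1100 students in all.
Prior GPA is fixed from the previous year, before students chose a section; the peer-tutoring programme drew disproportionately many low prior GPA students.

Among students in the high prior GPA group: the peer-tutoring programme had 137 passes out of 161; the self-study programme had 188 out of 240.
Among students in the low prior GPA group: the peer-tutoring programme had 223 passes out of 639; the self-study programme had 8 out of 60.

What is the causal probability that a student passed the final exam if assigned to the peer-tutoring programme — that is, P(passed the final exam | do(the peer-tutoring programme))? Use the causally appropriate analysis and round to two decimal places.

The prior GPA band-specific comparison favours the peer-tutoring programme throughout, but the pooled figures favour the self-study programme. The question is whether to condition on prior GPA band.
Since prior GPA band is a pre-existing factor (not a product of the teaching method) and it affects the outcome on its own, it is a confounder. The stratified rates, not the pooled rate, identify the causal effect.
Standardising the peer-tutoring programme to the population prior GPA band mix: 0.365·137/161 + 0.635·223/639 = 0.532.

0.53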